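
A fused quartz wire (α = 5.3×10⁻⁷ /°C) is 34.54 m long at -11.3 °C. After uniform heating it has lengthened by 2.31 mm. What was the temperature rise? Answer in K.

ΔL = αL₀ΔT ⇒ ΔT = ΔL / (αL₀)
ΔT = 2.31×10⁻³ m / (5.3×10⁻⁷ × 34.54 m) = 126.19 K

ΔT = 126 K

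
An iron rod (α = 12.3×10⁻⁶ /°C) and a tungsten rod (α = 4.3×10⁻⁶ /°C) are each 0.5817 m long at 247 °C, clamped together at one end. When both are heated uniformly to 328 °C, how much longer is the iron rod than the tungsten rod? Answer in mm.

0.377 mm

ΔT = 81 K
iron: ΔL = 12.3×10⁻⁶ × 0.5817 m × 81 = 5.7955×10⁻⁴ m = 0.57955 mm
tungsten: ΔL = 4.3×10⁻⁶ × 0.5817 m × 81 = 2.0261×10⁻⁴ m = 0.20261 mm
difference = 0.57955 − 0.20261 = 0.37694 mm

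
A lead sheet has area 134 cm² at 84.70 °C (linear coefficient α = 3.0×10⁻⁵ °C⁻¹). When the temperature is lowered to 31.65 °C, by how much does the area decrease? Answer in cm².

ΔA = 0.427 cm²

Area coefficient ≈ 2α; |ΔT| = 53.05 K
ΔA = 2αA₀ΔT = 2(3.0×10⁻⁵)(134)(53.05) = 0.427 cm²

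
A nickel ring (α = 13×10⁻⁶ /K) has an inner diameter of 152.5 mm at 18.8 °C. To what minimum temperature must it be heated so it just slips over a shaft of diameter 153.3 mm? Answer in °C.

T = 422 °C

Required Δd = 153.3 − 152.5 = 0.8 mm
Δd = αd₀ΔT ⇒ ΔT = Δd/(αd₀) = 0.8 / (13×10⁻⁶ × 152.5) = 403.53 K
T_min = 18.8 + 403.53 = 422.33 °C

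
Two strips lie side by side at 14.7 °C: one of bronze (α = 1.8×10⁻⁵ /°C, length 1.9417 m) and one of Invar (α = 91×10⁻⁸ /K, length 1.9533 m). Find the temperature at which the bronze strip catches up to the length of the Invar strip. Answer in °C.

Equal length when α₁L₁ΔT − α₂L₂ΔT = L₂ − L₁ = 1.16×10⁻² m
α₁L₁ = 3.49506×10⁻⁵, α₂L₂ = 1.777503×10⁻⁶ → Δ(αL) = 3.3173097×10⁻⁵ m/K
ΔT = 1.16×10⁻² / 3.3173097×10⁻⁵ = 349.681 K, so T = 14.7 + 349.681 = 364.381 °C

T = 364.4 °C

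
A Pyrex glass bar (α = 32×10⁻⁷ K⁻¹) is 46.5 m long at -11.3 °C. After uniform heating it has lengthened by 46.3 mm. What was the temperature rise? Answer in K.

ΔT = 311 K

ΔL = αL₀ΔT ⇒ ΔT = ΔL / (αL₀)
ΔT = 46.3×10⁻³ m / (32×10⁻⁷ × 46.5 m) = 311.16 K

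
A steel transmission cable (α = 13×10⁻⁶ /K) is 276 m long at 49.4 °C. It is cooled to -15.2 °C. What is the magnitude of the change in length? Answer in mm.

|ΔT| = |-15.2 − 49.4| = 64.6 K
ΔL = αL₀ΔT = (13×10⁻⁶)(276)(64.6) = 2.32×10⁻¹ m

ΔL = 232 mm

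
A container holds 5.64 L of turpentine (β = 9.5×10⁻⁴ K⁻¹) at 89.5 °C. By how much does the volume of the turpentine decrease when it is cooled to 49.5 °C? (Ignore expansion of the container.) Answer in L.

|ΔT| = |49.5 − 89.5| = 40.0 K
ΔV = βV₀ΔT = (9.5×10⁻⁴)(5.64)(40.0) = 0.214 L

ΔV = 0.214 L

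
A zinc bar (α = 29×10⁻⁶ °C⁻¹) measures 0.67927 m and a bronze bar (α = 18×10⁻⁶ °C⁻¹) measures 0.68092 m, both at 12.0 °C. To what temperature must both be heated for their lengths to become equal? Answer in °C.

T = 233.7 °C

Equal length when α₁L₁ΔT − α₂L₂ΔT = L₂ − L₁ = 1.65×10⁻³ m
α₁L₁ = 1.969883×10⁻⁵, α₂L₂ = 1.225656×10⁻⁵ → Δ(αL) = 7.44227×10⁻⁶ m/K
ΔT = 1.65×10⁻³ / 7.44227×10⁻⁶ = 221.707 K, so T = 12.0 + 221.707 = 233.707 °C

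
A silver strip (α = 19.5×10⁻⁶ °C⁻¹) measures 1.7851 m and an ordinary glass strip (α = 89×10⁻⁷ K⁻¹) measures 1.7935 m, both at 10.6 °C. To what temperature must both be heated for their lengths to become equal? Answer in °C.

L₁(1 + α₁ΔT) = L₂(1 + α₂ΔT) ⇒ ΔT = (L₂ − L₁)/(α₁L₁ − α₂L₂)
L₂ − L₁ = 1.7935 − 1.7851 = 8.40×10⁻³ m
α₁L₁ − α₂L₂ = 19.5×10⁻⁶×1.7851 − 89×10⁻⁷×1.7935 = 1.88473×10⁻⁵ m/K
ΔT = 8.40×10⁻³ / 1.88473×10⁻⁵ = 445.687 K
T = 10.6 + 445.687 = 456.287 °C

T = 456.3 °C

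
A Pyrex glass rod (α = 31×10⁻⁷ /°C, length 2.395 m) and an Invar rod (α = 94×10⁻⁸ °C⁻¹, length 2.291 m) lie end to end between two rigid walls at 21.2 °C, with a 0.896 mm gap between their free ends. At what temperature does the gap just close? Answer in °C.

Gap closes when ΔL₁ + ΔL₂ = 0.896 mm = 8.96×10⁻⁴ m
(α₁L₁ + α₂L₂)ΔT = g
α₁L₁ + α₂L₂ = 31×10⁻⁷×2.395 + 94×10⁻⁸×2.291 = 9.57804×10⁻⁶ m/K
ΔT = 8.96×10⁻⁴ / 9.57804×10⁻⁶ = 93.55 K
T = 21.2 + 93.55 = 114.75 °C

T = 115 °C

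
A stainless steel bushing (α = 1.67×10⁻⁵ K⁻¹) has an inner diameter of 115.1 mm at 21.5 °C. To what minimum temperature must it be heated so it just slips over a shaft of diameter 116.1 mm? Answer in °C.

Required Δd = 116.1 − 115.1 = 1.0 mm
Δd = αd₀ΔT ⇒ ΔT = Δd/(αd₀) = 1.0 / (1.67×10⁻⁵ × 115.1) = 520.25 K
T_min = 21.5 + 520.25 = 541.75 °C

T = 542 °C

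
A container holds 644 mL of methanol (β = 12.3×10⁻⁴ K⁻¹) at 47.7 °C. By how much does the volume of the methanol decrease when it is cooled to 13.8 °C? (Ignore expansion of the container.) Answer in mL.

|ΔT| = |13.8 − 47.7| = 33.9 K
ΔV = βV₀ΔT = (12.3×10⁻⁴)(644)(33.9) = 26.9 mL

ΔV = 26.9 mL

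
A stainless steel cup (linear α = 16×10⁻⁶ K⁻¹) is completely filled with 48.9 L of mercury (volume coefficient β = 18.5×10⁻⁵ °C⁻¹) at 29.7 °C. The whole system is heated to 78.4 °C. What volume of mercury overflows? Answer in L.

The cup also expands: β_container ≈ 3α = 4.8×10⁻⁵ /K
Net overflow = V₀(β_liq − 3α_cont)ΔT
β − 3α = 1.85×10⁻⁴ − 4.8×10⁻⁵ = 1.37×10⁻⁴ /K; ΔT = 48.7 K
ΔV = 48.9 × 1.37×10⁻⁴ × 48.7 = 0.326 L

0.326 L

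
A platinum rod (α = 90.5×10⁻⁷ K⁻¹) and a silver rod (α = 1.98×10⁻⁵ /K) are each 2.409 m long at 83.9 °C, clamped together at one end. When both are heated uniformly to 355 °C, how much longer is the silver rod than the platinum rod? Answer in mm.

ΔT = 271.1 K
platinum: ΔL = 90.5×10⁻⁷ × 2.409 m × 271.1 = 5.9104×10⁻³ m = 5.9104 mm
silver: ΔL = 1.98×10⁻⁵ × 2.409 m × 271.1 = 1.2931×10⁻² m = 12.931 mm
difference = 12.931 − 5.9104 = 7.0206 mm

7.02 mm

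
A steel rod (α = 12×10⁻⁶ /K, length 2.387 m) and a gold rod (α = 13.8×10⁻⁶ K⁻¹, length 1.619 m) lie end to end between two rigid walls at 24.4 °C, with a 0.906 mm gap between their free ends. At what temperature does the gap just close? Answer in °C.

T = 42.2 °C

Gap closes when ΔL₁ + ΔL₂ = 0.906 mm = 9.06×10⁻⁴ m
(α₁L₁ + α₂L₂)ΔT = g
α₁L₁ + α₂L₂ = 12×10⁻⁶×2.387 + 13.8×10⁻⁶×1.619 = 5.09862×10⁻⁵ m/K
ΔT = 9.06×10⁻⁴ / 5.09862×10⁻⁵ = 17.770 K
T = 24.4 + 17.770 = 42.170 °C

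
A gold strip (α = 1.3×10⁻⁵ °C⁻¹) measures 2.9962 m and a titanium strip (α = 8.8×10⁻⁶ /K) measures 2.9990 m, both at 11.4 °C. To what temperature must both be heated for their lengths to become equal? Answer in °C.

T = 234.3 °C

L₁(1 + α₁ΔT) = L₂(1 + α₂ΔT) ⇒ ΔT = (L₂ − L₁)/(α₁L₁ − α₂L₂)
L₂ − L₁ = 2.9990 − 2.9962 = 2.80×10⁻³ m
α₁L₁ − α₂L₂ = 1.3×10⁻⁵×2.9962 − 8.8×10⁻⁶×2.9990 = 1.25594×10⁻⁵ m/K
ΔT = 2.80×10⁻³ / 1.25594×10⁻⁵ = 222.941 K
T = 11.4 + 222.941 = 234.341 °C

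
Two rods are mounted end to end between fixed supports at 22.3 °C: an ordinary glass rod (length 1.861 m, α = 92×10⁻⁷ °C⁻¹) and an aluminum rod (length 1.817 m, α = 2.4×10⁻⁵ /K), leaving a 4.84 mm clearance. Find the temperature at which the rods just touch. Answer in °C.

T = 102 °C

α₁L₁ = 1.71212×10⁻⁵ m/K, α₂L₂ = 4.3608×10⁻⁵ m/K → total 6.07292×10⁻⁵ m/K
ΔT = g/(α₁L₁+α₂L₂) = 4.84×10⁻³ / 6.07292×10⁻⁵ = 79.70 K
T = 22.3 + 79.70 = 102.00 °C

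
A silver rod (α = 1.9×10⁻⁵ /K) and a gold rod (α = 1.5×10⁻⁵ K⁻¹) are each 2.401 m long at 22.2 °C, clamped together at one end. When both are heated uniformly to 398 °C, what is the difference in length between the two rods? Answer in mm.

3.61 mm

ΔT = 375.8 K
silver: ΔL = 1.9×10⁻⁵ × 2.401 m × 375.8 = 1.7144×10⁻² m = 17.144 mm
gold: ΔL = 1.5×10⁻⁵ × 2.401 m × 375.8 = 1.3534×10⁻² m = 13.534 mm
difference = 17.144 − 13.534 = 3.610 mm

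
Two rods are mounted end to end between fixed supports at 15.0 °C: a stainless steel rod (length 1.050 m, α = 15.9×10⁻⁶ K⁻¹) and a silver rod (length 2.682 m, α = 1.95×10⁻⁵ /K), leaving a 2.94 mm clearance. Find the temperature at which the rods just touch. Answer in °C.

Gap closes when ΔL₁ + ΔL₂ = 2.94 mm = 2.94×10⁻³ m
(α₁L₁ + α₂L₂)ΔT = g
α₁L₁ + α₂L₂ = 15.9×10⁻⁶×1.050 + 1.95×10⁻⁵×2.682 = 6.8994×10⁻⁵ m/K
ΔT = 2.94×10⁻³ / 6.8994×10⁻⁵ = 42.612 K
T = 15.0 + 42.612 = 57.612 °C

T = 57.6 °C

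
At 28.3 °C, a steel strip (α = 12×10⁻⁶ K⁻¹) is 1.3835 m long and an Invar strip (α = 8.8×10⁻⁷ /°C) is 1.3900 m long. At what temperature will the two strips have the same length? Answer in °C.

T = 451.0 °C

Equal length when α₁L₁ΔT − α₂L₂ΔT = L₂ − L₁ = 6.50×10⁻³ m
α₁L₁ = 1.6602×10⁻⁵, α₂L₂ = 1.2232×10⁻⁶ → Δ(αL) = 1.53788×10⁻⁵ m/K
ΔT = 6.50×10⁻³ / 1.53788×10⁻⁵ = 422.660 K, so T = 28.3 + 422.660 = 450.960 °C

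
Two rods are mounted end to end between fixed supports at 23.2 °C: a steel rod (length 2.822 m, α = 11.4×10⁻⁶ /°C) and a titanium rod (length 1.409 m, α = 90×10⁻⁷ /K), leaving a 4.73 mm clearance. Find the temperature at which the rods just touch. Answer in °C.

T = 129 °C

Gap closes when ΔL₁ + ΔL₂ = 4.73 mm = 4.73×10⁻³ m
(α₁L₁ + α₂L₂)ΔT = g
α₁L₁ + α₂L₂ = 11.4×10⁻⁶×2.822 + 90×10⁻⁷×1.409 = 4.48518×10⁻⁵ m/K
ΔT = 4.73×10⁻³ / 4.48518×10⁻⁵ = 105.46 K
T = 23.2 + 105.46 = 128.66 °C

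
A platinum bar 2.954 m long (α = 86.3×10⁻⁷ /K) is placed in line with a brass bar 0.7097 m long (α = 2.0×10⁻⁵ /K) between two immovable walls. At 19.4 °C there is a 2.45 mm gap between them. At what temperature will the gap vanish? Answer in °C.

Gap closes when ΔL₁ + ΔL₂ = 2.45 mm = 2.45×10⁻³ m
(α₁L₁ + α₂L₂)ΔT = g
α₁L₁ + α₂L₂ = 86.3×10⁻⁷×2.954 + 2.0×10⁻⁵×0.7097 = 3.968702×10⁻⁵ m/K
ΔT = 2.45×10⁻³ / 3.968702×10⁻⁵ = 61.733 K
T = 19.4 + 61.733 = 81.133 °C

T = 81.1 °C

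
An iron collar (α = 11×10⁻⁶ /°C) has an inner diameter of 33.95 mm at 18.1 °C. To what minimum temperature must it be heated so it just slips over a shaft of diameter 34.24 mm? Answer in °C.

T = 795 °C

Required Δd = 34.24 − 33.95 = 0.29 mm
Δd = αd₀ΔT ⇒ ΔT = Δd/(αd₀) = 0.29 / (11×10⁻⁶ × 33.95) = 776.54 K
T_min = 18.1 + 776.54 = 794.64 °C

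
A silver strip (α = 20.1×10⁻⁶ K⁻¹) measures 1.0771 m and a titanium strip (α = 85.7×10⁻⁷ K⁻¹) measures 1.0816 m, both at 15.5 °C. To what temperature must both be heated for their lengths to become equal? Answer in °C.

Equal length when α₁L₁ΔT − α₂L₂ΔT = L₂ − L₁ = 4.50×10⁻³ m
α₁L₁ = 2.164971×10⁻⁵, α₂L₂ = 9.269312×10⁻⁶ → Δ(αL) = 1.2380398×10⁻⁵ m/K
ΔT = 4.50×10⁻³ / 1.2380398×10⁻⁵ = 363.478 K, so T = 15.5 + 363.478 = 378.978 °C

T = 379.0 °C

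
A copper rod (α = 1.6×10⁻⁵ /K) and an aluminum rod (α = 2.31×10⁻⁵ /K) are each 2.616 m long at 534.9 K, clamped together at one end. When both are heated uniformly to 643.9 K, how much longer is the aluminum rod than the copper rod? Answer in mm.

2.02 mm

ΔT = 109.0 K
copper: ΔL = 1.6×10⁻⁵ × 2.616 m × 109.0 = 4.5623×10⁻³ m = 4.5623 mm
aluminum: ΔL = 2.31×10⁻⁵ × 2.616 m × 109.0 = 6.5868×10⁻³ m = 6.5868 mm
difference = 6.5868 − 4.5623 = 2.0245 mm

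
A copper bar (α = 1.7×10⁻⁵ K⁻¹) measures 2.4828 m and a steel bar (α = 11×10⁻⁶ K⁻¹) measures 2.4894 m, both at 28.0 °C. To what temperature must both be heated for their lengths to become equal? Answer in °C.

T = 473.2 °C

Equal length when α₁L₁ΔT − α₂L₂ΔT = L₂ − L₁ = 6.60×10⁻³ m
α₁L₁ = 4.22076×10⁻⁵, α₂L₂ = 2.73834×10⁻⁵ → Δ(αL) = 1.48242×10⁻⁵ m/K
ΔT = 6.60×10⁻³ / 1.48242×10⁻⁵ = 445.218 K, so T = 28.0 + 445.218 = 473.218 °C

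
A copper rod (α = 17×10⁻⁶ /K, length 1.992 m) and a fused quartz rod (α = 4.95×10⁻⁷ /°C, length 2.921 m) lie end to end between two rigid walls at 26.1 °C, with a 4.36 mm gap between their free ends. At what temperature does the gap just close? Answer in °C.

Gap closes when ΔL₁ + ΔL₂ = 4.36 mm = 4.36×10⁻³ m
(α₁L₁ + α₂L₂)ΔT = g
α₁L₁ + α₂L₂ = 17×10⁻⁶×1.992 + 4.95×10⁻⁷×2.921 = 3.5309895×10⁻⁵ m/K
ΔT = 4.36×10⁻³ / 3.5309895×10⁻⁵ = 123.48 K
T = 26.1 + 123.48 = 149.58 °C

T = 150 °C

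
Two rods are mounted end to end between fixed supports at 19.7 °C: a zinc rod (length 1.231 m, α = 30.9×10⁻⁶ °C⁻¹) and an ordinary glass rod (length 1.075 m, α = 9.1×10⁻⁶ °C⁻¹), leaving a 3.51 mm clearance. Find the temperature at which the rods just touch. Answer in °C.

T = 93.1 °C

Gap closes when ΔL₁ + ΔL₂ = 3.51 mm = 3.51×10⁻³ m
(α₁L₁ + α₂L₂)ΔT = g
α₁L₁ + α₂L₂ = 30.9×10⁻⁶×1.231 + 9.1×10⁻⁶×1.075 = 4.78204×10⁻⁵ m/K
ΔT = 3.51×10⁻³ / 4.78204×10⁻⁵ = 73.400 K
T = 19.7 + 73.400 = 93.100 °C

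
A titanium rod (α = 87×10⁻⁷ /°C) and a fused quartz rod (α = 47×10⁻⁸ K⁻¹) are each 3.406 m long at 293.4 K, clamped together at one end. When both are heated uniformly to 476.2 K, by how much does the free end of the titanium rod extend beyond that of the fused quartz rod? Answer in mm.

5.12 mm

ΔT = 182.8 K
titanium: ΔL = 87×10⁻⁷ × 3.406 m × 182.8 = 5.4168×10⁻³ m = 5.4168 mm
fused quartz: ΔL = 47×10⁻⁸ × 3.406 m × 182.8 = 2.9263×10⁻⁴ m = 0.29263 mm
difference = 5.4168 − 0.29263 = 5.12417 mm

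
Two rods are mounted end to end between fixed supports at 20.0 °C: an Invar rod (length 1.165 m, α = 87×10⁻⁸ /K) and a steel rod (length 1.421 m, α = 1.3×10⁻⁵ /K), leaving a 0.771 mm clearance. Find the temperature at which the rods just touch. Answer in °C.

T = 59.6 °C

α₁L₁ = 1.01355×10⁻⁶ m/K, α₂L₂ = 1.8473×10⁻⁵ m/K → total 1.948655×10⁻⁵ m/K
ΔT = g/(α₁L₁+α₂L₂) = 7.71×10⁻⁴ / 1.948655×10⁻⁵ = 39.566 K
T = 20.0 + 39.566 = 59.566 °C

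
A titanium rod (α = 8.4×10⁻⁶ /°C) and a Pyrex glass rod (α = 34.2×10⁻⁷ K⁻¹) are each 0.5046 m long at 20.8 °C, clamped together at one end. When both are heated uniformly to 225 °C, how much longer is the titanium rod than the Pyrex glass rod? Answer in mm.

0.513 mm

ΔT = 204.2 K
titanium: ΔL = 8.4×10⁻⁶ × 0.5046 m × 204.2 = 8.6553×10⁻⁴ m = 0.86553 mm
Pyrex glass: ΔL = 34.2×10⁻⁷ × 0.5046 m × 204.2 = 3.5239×10⁻⁴ m = 0.35239 mm
difference = 0.86553 − 0.35239 = 0.51314 mm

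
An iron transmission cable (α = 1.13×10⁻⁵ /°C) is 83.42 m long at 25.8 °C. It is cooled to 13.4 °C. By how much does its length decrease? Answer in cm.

|ΔT| = |13.4 − 25.8| = 12.4 K
ΔL = αL₀ΔT = (1.13×10⁻⁵)(83.42)(12.4) = 1.17×10⁻² m

ΔL = 1.17 cm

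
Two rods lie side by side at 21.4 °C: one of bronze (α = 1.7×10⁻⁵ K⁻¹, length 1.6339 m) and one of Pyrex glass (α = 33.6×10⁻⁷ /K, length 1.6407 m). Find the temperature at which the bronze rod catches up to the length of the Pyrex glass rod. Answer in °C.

L₁(1 + α₁ΔT) = L₂(1 + α₂ΔT) ⇒ ΔT = (L₂ − L₁)/(α₁L₁ − α₂L₂)
L₂ − L₁ = 1.6407 − 1.6339 = 6.80×10⁻³ m
α₁L₁ − α₂L₂ = 1.7×10⁻⁵×1.6339 − 33.6×10⁻⁷×1.6407 = 2.2263548×10⁻⁵ m/K
ΔT = 6.80×10⁻³ / 2.2263548×10⁻⁵ = 305.432 K
T = 21.4 + 305.432 = 326.832 °C

T = 326.8 °C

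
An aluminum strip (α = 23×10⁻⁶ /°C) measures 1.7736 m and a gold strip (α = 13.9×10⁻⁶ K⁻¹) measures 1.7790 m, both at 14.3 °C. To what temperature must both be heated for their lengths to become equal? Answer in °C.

T = 350.4 °C

Equal length when α₁L₁ΔT − α₂L₂ΔT = L₂ − L₁ = 5.40×10⁻³ m
α₁L₁ = 4.07928×10⁻⁵, α₂L₂ = 2.47281×10⁻⁵ → Δ(αL) = 1.60647×10⁻⁵ m/K
ΔT = 5.40×10⁻³ / 1.60647×10⁻⁵ = 336.141 K, so T = 14.3 + 336.141 = 350.441 °C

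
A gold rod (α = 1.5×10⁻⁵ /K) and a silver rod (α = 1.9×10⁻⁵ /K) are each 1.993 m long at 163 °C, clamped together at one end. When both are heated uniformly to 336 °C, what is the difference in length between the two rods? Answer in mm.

1.38 mm

ΔT = 173 K
gold: ΔL = 1.5×10⁻⁵ × 1.993 m × 173 = 5.1718×10⁻³ m = 5.1718 mm
silver: ΔL = 1.9×10⁻⁵ × 1.993 m × 173 = 6.5510×10⁻³ m = 6.5510 mm
difference = 6.5510 − 5.1718 = 1.3792 mm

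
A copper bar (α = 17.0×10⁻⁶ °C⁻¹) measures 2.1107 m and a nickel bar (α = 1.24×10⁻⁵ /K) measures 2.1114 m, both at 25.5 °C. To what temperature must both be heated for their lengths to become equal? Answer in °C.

L₁(1 + α₁ΔT) = L₂(1 + α₂ΔT) ⇒ ΔT = (L₂ − L₁)/(α₁L₁ − α₂L₂)
L₂ − L₁ = 2.1114 − 2.1107 = 7.00×10⁻⁴ m
α₁L₁ − α₂L₂ = 17.0×10⁻⁶×2.1107 − 1.24×10⁻⁵×2.1114 = 9.70054×10⁻⁶ m/K
ΔT = 7.00×10⁻⁴ / 9.70054×10⁻⁶ = 72.1609 K
T = 25.5 + 72.1609 = 97.6609 °C

T = 97.66 °C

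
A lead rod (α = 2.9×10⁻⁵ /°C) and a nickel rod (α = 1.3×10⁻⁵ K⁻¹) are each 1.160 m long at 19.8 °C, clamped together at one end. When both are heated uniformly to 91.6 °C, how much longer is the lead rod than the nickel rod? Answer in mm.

1.33 mm

ΔT = 71.8 K
lead: ΔL = 2.9×10⁻⁵ × 1.160 m × 71.8 = 2.4154×10⁻³ m = 2.4154 mm
nickel: ΔL = 1.3×10⁻⁵ × 1.160 m × 71.8 = 1.0827×10⁻³ m = 1.0827 mm
difference = 2.4154 − 1.0827 = 1.3327 mm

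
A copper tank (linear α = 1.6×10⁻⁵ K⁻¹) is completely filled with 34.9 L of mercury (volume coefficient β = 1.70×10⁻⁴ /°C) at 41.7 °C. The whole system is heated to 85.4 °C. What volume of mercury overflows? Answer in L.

The tank also expands: β_container ≈ 3α = 4.8×10⁻⁵ /K
Net overflow = V₀(β_liq − 3α_cont)ΔT
β − 3α = 1.70×10⁻⁴ − 4.8×10⁻⁵ = 1.22×10⁻⁴ /K; ΔT = 43.7 K
ΔV = 34.9 × 1.22×10⁻⁴ × 43.7 = 0.186 L

0.186 L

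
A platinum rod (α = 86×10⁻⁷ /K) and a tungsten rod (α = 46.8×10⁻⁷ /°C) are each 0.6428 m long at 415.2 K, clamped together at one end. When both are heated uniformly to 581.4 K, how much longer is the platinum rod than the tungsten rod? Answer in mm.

0.419 mm

ΔT = 166.2 K
platinum: ΔL = 86×10⁻⁷ × 0.6428 m × 166.2 = 9.1877×10⁻⁴ m = 0.91877 mm
tungsten: ΔL = 46.8×10⁻⁷ × 0.6428 m × 166.2 = 4.9998×10⁻⁴ m = 0.49998 mm
difference = 0.91877 − 0.49998 = 0.41879 mm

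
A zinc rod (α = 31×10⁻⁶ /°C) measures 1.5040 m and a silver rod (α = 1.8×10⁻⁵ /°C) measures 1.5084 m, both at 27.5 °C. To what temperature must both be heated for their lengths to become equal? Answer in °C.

Equal length when α₁L₁ΔT − α₂L₂ΔT = L₂ − L₁ = 4.40×10⁻³ m
α₁L₁ = 4.6624×10⁻⁵, α₂L₂ = 2.71512×10⁻⁵ → Δ(αL) = 1.94728×10⁻⁵ m/K
ΔT = 4.40×10⁻³ / 1.94728×10⁻⁵ = 225.956 K, so T = 27.5 + 225.956 = 253.456 °C

T = 253.5 °C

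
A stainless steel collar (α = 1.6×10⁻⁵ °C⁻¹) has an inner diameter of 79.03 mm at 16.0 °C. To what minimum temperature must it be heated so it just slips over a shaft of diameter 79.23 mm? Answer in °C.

T = 174 °C

Required Δd = 79.23 − 79.03 = 0.20 mm
Δd = αd₀ΔT ⇒ ΔT = Δd/(αd₀) = 0.20 / (1.6×10⁻⁵ × 79.03) = 158.17 K
T_min = 16.0 + 158.17 = 174.17 °C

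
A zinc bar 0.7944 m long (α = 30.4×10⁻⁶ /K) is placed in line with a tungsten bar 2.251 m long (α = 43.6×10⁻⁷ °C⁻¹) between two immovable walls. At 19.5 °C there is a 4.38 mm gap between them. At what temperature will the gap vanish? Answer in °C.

Gap closes when ΔL₁ + ΔL₂ = 4.38 mm = 4.38×10⁻³ m
(α₁L₁ + α₂L₂)ΔT = g
α₁L₁ + α₂L₂ = 30.4×10⁻⁶×0.7944 + 43.6×10⁻⁷×2.251 = 3.396412×10⁻⁵ m/K
ΔT = 4.38×10⁻³ / 3.396412×10⁻⁵ = 128.96 K
T = 19.5 + 128.96 = 148.46 °C

T = 148 °C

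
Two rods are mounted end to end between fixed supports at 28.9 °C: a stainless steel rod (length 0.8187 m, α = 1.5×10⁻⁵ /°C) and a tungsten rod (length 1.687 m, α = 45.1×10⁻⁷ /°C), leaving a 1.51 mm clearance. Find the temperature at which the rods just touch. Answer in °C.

T = 105 °C

α₁L₁ = 1.22805×10⁻⁵ m/K, α₂L₂ = 7.60837×10⁻⁶ m/K → total 1.988887×10⁻⁵ m/K
ΔT = g/(α₁L₁+α₂L₂) = 1.51×10⁻³ / 1.988887×10⁻⁵ = 75.92 K
T = 28.9 + 75.92 = 104.82 °C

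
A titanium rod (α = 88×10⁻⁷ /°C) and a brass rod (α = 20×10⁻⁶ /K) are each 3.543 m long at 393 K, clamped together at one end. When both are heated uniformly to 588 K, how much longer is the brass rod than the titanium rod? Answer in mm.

ΔT = 195 K
titanium: ΔL = 88×10⁻⁷ × 3.543 m × 195 = 6.0798×10⁻³ m = 6.0798 mm
brass: ΔL = 20×10⁻⁶ × 3.543 m × 195 = 1.3818×10⁻² m = 13.818 mm
difference = 13.818 − 6.0798 = 7.7382 mm

7.74 mm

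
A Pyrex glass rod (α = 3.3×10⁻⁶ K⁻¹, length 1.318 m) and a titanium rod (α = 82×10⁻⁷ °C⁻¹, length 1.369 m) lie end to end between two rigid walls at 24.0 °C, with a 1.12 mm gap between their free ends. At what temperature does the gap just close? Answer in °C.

Gap closes when ΔL₁ + ΔL₂ = 1.12 mm = 1.12×10⁻³ m
(α₁L₁ + α₂L₂)ΔT = g
α₁L₁ + α₂L₂ = 3.3×10⁻⁶×1.318 + 82×10⁻⁷×1.369 = 1.55752×10⁻⁵ m/K
ΔT = 1.12×10⁻³ / 1.55752×10⁻⁵ = 71.909 K
T = 24.0 + 71.909 = 95.909 °C

T = 95.9 °C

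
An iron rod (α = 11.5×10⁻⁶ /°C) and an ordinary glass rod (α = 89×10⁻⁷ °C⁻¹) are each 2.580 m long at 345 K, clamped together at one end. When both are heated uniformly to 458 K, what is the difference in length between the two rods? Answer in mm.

0.758 mm

ΔT = 113 K
iron: ΔL = 11.5×10⁻⁶ × 2.580 m × 113 = 3.3527×10⁻³ m = 3.3527 mm
ordinary glass: ΔL = 89×10⁻⁷ × 2.580 m × 113 = 2.5947×10⁻³ m = 2.5947 mm
difference = 3.3527 − 2.5947 = 0.7580 mm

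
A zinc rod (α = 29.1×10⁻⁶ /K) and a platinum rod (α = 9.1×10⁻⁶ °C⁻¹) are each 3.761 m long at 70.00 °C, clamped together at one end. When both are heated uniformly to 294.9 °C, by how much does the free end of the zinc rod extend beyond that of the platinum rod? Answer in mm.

ΔT = 224.90 K
zinc: ΔL = 29.1×10⁻⁶ × 3.761 m × 224.90 = 2.4614×10⁻² m = 24.614 mm
platinum: ΔL = 9.1×10⁻⁶ × 3.761 m × 224.90 = 7.6972×10⁻³ m = 7.6972 mm
difference = 24.614 − 7.6972 = 16.9168 mm

16.9 mm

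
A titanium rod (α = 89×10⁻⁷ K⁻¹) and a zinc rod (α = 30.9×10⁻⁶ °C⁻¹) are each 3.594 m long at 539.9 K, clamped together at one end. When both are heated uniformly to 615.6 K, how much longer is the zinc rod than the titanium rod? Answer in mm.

5.99 mm

ΔT = 75.7 K
titanium: ΔL = 89×10⁻⁷ × 3.594 m × 75.7 = 2.4214×10⁻³ m = 2.4214 mm
zinc: ΔL = 30.9×10⁻⁶ × 3.594 m × 75.7 = 8.4068×10⁻³ m = 8.4068 mm
difference = 8.4068 − 2.4214 = 5.9854 mm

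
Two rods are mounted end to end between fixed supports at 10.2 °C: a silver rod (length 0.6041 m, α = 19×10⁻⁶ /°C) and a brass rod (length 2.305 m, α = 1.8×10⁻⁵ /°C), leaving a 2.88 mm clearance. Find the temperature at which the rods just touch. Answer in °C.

α₁L₁ = 1.14779×10⁻⁵ m/K, α₂L₂ = 4.149×10⁻⁵ m/K → total 5.29679×10⁻⁵ m/K
ΔT = g/(α₁L₁+α₂L₂) = 2.88×10⁻³ / 5.29679×10⁻⁵ = 54.373 K
T = 10.2 + 54.373 = 64.573 °C

T = 64.6 °C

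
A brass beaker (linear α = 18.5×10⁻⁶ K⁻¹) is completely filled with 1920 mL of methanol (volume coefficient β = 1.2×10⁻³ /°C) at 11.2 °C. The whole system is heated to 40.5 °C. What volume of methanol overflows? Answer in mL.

64.4 mL

The beaker also expands: β_container ≈ 3α = 5.55×10⁻⁵ /K
Net overflow = V₀(β_liq − 3α_cont)ΔT
β − 3α = 1.20×10⁻³ − 5.55×10⁻⁵ = 1.1445×10⁻³ /K; ΔT = 29.3 K
ΔV = 1920 × 1.1445×10⁻³ × 29.3 = 64.4 mL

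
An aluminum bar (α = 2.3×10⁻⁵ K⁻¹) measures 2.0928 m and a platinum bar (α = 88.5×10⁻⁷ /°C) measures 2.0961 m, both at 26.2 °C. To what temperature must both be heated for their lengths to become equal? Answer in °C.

L₁(1 + α₁ΔT) = L₂(1 + α₂ΔT) ⇒ ΔT = (L₂ − L₁)/(α₁L₁ − α₂L₂)
L₂ − L₁ = 2.0961 − 2.0928 = 3.30×10⁻³ m
α₁L₁ − α₂L₂ = 2.3×10⁻⁵×2.0928 − 88.5×10⁻⁷×2.0961 = 2.9583915×10⁻⁵ m/K
ΔT = 3.30×10⁻³ / 2.9583915×10⁻⁵ = 111.547 K
T = 26.2 + 111.547 = 137.747 °C

T = 137.7 °C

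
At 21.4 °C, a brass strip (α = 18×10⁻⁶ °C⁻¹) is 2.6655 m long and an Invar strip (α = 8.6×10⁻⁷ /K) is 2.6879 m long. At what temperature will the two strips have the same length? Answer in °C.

T = 511.9 °C

L₁(1 + α₁ΔT) = L₂(1 + α₂ΔT) ⇒ ΔT = (L₂ − L₁)/(α₁L₁ − α₂L₂)
L₂ − L₁ = 2.6879 − 2.6655 = 2.24×10⁻² m
α₁L₁ − α₂L₂ = 18×10⁻⁶×2.6655 − 8.6×10⁻⁷×2.6879 = 4.5667406×10⁻⁵ m/K
ΔT = 2.24×10⁻² / 4.5667406×10⁻⁵ = 490.503 K
T = 21.4 + 490.503 = 511.903 °C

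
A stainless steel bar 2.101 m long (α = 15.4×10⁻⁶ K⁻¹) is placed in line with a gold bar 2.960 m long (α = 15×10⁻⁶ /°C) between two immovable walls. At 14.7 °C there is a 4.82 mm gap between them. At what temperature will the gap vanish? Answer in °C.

T = 77.5 °C

Gap closes when ΔL₁ + ΔL₂ = 4.82 mm = 4.82×10⁻³ m
(α₁L₁ + α₂L₂)ΔT = g
α₁L₁ + α₂L₂ = 15.4×10⁻⁶×2.101 + 15×10⁻⁶×2.960 = 7.67554×10⁻⁵ m/K
ΔT = 4.82×10⁻³ / 7.67554×10⁻⁵ = 62.797 K
T = 14.7 + 62.797 = 77.497 °C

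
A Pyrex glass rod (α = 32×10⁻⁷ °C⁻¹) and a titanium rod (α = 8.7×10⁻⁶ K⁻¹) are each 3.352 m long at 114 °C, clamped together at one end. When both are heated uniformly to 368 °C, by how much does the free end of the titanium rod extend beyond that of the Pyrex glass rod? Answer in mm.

4.68 mm

ΔT = 254 K
Pyrex glass: ΔL = 32×10⁻⁷ × 3.352 m × 254 = 2.7245×10⁻³ m = 2.7245 mm
titanium: ΔL = 8.7×10⁻⁶ × 3.352 m × 254 = 7.4072×10⁻³ m = 7.4072 mm
difference = 7.4072 − 2.7245 = 4.6827 mm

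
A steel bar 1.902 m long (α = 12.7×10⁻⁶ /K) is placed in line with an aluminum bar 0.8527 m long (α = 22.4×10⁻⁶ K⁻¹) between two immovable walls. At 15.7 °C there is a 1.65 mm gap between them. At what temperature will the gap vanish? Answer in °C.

Gap closes when ΔL₁ + ΔL₂ = 1.65 mm = 1.65×10⁻³ m
(α₁L₁ + α₂L₂)ΔT = g
α₁L₁ + α₂L₂ = 12.7×10⁻⁶×1.902 + 22.4×10⁻⁶×0.8527 = 4.325588×10⁻⁵ m/K
ΔT = 1.65×10⁻³ / 4.325588×10⁻⁵ = 38.145 K
T = 15.7 + 38.145 = 53.845 °C

T = 53.8 °C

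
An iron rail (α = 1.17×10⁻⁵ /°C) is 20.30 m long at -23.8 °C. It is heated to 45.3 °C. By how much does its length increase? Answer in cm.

|ΔT| = |45.3 − (-23.8)| = 69.1 K
ΔL = αL₀ΔT = (1.17×10⁻⁵)(20.30)(69.1) = 1.64×10⁻² m

ΔL = 1.64 cm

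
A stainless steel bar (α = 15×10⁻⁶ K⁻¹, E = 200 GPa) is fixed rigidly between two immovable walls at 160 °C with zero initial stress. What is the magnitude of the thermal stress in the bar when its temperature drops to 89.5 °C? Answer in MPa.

Fully constrained: the free strain ε = αΔT is blocked, so σ = Eε = EαΔT.
|ΔT| = 70.5 K
σ = 200×10⁹ × 15×10⁻⁶ × 70.5 = 2.11×10⁸ Pa

σ = 211 MPa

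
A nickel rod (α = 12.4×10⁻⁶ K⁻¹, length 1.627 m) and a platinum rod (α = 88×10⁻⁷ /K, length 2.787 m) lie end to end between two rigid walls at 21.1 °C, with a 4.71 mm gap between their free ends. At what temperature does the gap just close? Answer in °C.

Gap closes when ΔL₁ + ΔL₂ = 4.71 mm = 4.71×10⁻³ m
(α₁L₁ + α₂L₂)ΔT = g
α₁L₁ + α₂L₂ = 12.4×10⁻⁶×1.627 + 88×10⁻⁷×2.787 = 4.47004×10⁻⁵ m/K
ΔT = 4.71×10⁻³ / 4.47004×10⁻⁵ = 105.37 K
T = 21.1 + 105.37 = 126.47 °C

T = 126 °C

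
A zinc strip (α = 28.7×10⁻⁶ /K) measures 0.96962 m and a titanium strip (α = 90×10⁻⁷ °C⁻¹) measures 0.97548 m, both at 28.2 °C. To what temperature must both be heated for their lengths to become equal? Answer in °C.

L₁(1 + α₁ΔT) = L₂(1 + α₂ΔT) ⇒ ΔT = (L₂ − L₁)/(α₁L₁ − α₂L₂)
L₂ − L₁ = 0.97548 − 0.96962 = 5.86×10⁻³ m
α₁L₁ − α₂L₂ = 28.7×10⁻⁶×0.96962 − 90×10⁻⁷×0.97548 = 1.9048774×10⁻⁵ m/K
ΔT = 5.86×10⁻³ / 1.9048774×10⁻⁵ = 307.631 K
T = 28.2 + 307.631 = 335.831 °C

T = 335.8 °C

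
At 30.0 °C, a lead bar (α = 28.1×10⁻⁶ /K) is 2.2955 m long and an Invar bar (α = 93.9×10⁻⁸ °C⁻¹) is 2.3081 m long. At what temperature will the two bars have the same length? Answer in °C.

L₁(1 + α₁ΔT) = L₂(1 + α₂ΔT) ⇒ ΔT = (L₂ − L₁)/(α₁L₁ − α₂L₂)
L₂ − L₁ = 2.3081 − 2.2955 = 1.26×10⁻² m
α₁L₁ − α₂L₂ = 28.1×10⁻⁶×2.2955 − 93.9×10⁻⁸×2.3081 = 6.23362441×10⁻⁵ m/K
ΔT = 1.26×10⁻² / 6.23362441×10⁻⁵ = 202.130 K
T = 30.0 + 202.130 = 232.130 °C

T = 232.1 °C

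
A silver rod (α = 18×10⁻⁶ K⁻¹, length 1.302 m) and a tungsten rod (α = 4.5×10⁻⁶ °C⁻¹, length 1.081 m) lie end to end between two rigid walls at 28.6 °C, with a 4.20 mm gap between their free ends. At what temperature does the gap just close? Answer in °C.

T = 177 °C

α₁L₁ = 2.3436×10⁻⁵ m/K, α₂L₂ = 4.8645×10⁻⁶ m/K → total 2.83005×10⁻⁵ m/K
ΔT = g/(α₁L₁+α₂L₂) = 4.20×10⁻³ / 2.83005×10⁻⁵ = 148.41 K
T = 28.6 + 148.41 = 177.01 °C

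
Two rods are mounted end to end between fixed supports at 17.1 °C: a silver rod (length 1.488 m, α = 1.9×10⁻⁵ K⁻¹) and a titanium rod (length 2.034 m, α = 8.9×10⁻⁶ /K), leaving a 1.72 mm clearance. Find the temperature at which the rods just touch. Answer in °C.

α₁L₁ = 2.8272×10⁻⁵ m/K, α₂L₂ = 1.81026×10⁻⁵ m/K → total 4.63746×10⁻⁵ m/K
ΔT = g/(α₁L₁+α₂L₂) = 1.72×10⁻³ / 4.63746×10⁻⁵ = 37.089 K
T = 17.1 + 37.089 = 54.189 °C

T = 54.2 °C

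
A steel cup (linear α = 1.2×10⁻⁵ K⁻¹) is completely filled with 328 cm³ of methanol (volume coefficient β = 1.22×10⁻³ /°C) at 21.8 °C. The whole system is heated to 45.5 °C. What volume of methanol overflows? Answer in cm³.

The cup also expands: β_container ≈ 3α = 3.6×10⁻⁵ /K
Net overflow = V₀(β_liq − 3α_cont)ΔT
β − 3α = 1.22×10⁻³ − 3.6×10⁻⁵ = 1.184×10⁻³ /K; ΔT = 23.7 K
ΔV = 328 × 1.184×10⁻³ × 23.7 = 9.20 cm³

9.20 cm³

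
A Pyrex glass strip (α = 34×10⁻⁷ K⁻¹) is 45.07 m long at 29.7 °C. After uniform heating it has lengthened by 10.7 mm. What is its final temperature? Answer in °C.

T = 99.5 °C

ΔL = αL₀ΔT ⇒ ΔT = ΔL / (αL₀)
ΔT = 10.7×10⁻³ m / (34×10⁻⁷ × 45.07 m) = 69.826 K
T = 29.7 + 69.826 = 99.526 °C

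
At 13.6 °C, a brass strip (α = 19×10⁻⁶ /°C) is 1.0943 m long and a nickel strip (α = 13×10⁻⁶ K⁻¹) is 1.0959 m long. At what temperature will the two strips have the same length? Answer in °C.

T = 258.1 °C

L₁(1 + α₁ΔT) = L₂(1 + α₂ΔT) ⇒ ΔT = (L₂ − L₁)/(α₁L₁ − α₂L₂)
L₂ − L₁ = 1.0959 − 1.0943 = 1.60×10⁻³ m
α₁L₁ − α₂L₂ = 19×10⁻⁶×1.0943 − 13×10⁻⁶×1.0959 = 6.545×10⁻⁶ m/K
ΔT = 1.60×10⁻³ / 6.545×10⁻⁶ = 244.461 K
T = 13.6 + 244.461 = 258.061 °C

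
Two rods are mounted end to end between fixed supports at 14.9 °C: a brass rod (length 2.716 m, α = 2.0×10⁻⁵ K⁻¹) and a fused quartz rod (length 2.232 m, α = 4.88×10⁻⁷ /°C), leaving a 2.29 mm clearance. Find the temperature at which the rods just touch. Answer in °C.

α₁L₁ = 5.432×10⁻⁵ m/K, α₂L₂ = 1.089216×10⁻⁶ m/K → total 5.5409216×10⁻⁵ m/K
ΔT = g/(α₁L₁+α₂L₂) = 2.29×10⁻³ / 5.5409216×10⁻⁵ = 41.329 K
T = 14.9 + 41.329 = 56.229 °C

T = 56.2 °C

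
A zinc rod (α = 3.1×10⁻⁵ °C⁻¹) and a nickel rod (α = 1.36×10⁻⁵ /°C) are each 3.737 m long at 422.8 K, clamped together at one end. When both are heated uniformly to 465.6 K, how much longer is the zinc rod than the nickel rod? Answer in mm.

ΔT = 42.8 K
zinc: ΔL = 3.1×10⁻⁵ × 3.737 m × 42.8 = 4.9583×10⁻³ m = 4.9583 mm
nickel: ΔL = 1.36×10⁻⁵ × 3.737 m × 42.8 = 2.1752×10⁻³ m = 2.1752 mm
difference = 4.9583 − 2.1752 = 2.7831 mm

2.78 mm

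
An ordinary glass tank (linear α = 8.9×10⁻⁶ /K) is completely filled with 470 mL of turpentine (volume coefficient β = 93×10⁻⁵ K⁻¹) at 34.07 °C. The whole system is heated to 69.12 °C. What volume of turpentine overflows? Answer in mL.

The tank also expands: β_container ≈ 3α = 2.67×10⁻⁵ /K
Net overflow = V₀(β_liq − 3α_cont)ΔT
β − 3α = 9.30×10⁻⁴ − 2.67×10⁻⁵ = 9.033×10⁻⁴ /K; ΔT = 35.05 K
ΔV = 470 × 9.033×10⁻⁴ × 35.05 = 14.9 mL

14.9 mL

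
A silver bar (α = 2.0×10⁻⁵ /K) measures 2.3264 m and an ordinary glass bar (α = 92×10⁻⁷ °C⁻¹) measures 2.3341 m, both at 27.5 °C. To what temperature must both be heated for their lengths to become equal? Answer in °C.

T = 334.8 °C

Equal length when α₁L₁ΔT − α₂L₂ΔT = L₂ − L₁ = 7.70×10⁻³ m
α₁L₁ = 4.6528×10⁻⁵, α₂L₂ = 2.147372×10⁻⁵ → Δ(αL) = 2.505428×10⁻⁵ m/K
ΔT = 7.70×10⁻³ / 2.505428×10⁻⁵ = 307.333 K, so T = 27.5 + 307.333 = 334.833 °C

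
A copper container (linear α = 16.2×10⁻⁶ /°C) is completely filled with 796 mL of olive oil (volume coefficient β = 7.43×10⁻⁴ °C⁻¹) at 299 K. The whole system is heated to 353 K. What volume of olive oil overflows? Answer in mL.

29.8 mL

The container also expands: β_container ≈ 3α = 4.86×10⁻⁵ /K
Net overflow = V₀(β_liq − 3α_cont)ΔT
β − 3α = 7.43×10⁻⁴ − 4.86×10⁻⁵ = 6.944×10⁻⁴ /K; ΔT = 54 K
ΔV = 796 × 6.944×10⁻⁴ × 54 = 29.8 mL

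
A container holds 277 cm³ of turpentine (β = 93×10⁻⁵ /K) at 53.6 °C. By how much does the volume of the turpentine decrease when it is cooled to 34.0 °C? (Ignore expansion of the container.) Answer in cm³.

|ΔT| = |34.0 − 53.6| = 19.6 K
ΔV = βV₀ΔT = (93×10⁻⁵)(277)(19.6) = 5.05 cm³

ΔV = 5.05 cm³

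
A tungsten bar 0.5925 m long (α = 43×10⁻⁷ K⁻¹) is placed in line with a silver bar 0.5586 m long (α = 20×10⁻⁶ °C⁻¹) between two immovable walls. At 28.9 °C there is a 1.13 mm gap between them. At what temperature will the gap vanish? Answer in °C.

α₁L₁ = 2.54775×10⁻⁶ m/K, α₂L₂ = 1.1172×10⁻⁵ m/K → total 1.371975×10⁻⁵ m/K
ΔT = g/(α₁L₁+α₂L₂) = 1.13×10⁻³ / 1.371975×10⁻⁵ = 82.36 K
T = 28.9 + 82.36 = 111.26 °C

T = 111 °C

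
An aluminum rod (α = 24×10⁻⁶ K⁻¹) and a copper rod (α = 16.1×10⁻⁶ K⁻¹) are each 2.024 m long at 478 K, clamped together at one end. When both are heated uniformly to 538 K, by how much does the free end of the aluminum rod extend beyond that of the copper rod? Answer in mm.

ΔT = 60 K
aluminum: ΔL = 24×10⁻⁶ × 2.024 m × 60 = 2.9146×10⁻³ m = 2.9146 mm
copper: ΔL = 16.1×10⁻⁶ × 2.024 m × 60 = 1.9552×10⁻³ m = 1.9552 mm
difference = 2.9146 − 1.9552 = 0.9594 mm

0.959 mm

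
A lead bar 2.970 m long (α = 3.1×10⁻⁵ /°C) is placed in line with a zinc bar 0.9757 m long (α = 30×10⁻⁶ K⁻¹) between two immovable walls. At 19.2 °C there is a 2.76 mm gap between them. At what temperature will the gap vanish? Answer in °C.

Gap closes when ΔL₁ + ΔL₂ = 2.76 mm = 2.76×10⁻³ m
(α₁L₁ + α₂L₂)ΔT = g
α₁L₁ + α₂L₂ = 3.1×10⁻⁵×2.970 + 30×10⁻⁶×0.9757 = 1.21341×10⁻⁴ m/K
ΔT = 2.76×10⁻³ / 1.21341×10⁻⁴ = 22.746 K
T = 19.2 + 22.746 = 41.946 °C

T = 41.9 °C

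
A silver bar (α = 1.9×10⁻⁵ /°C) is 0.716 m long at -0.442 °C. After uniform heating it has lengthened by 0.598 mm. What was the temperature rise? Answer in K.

ΔT = 44.0 K

ΔL = αL₀ΔT ⇒ ΔT = ΔL / (αL₀)
ΔT = 0.598×10⁻³ m / (1.9×10⁻⁵ × 0.716 m) = 43.958 K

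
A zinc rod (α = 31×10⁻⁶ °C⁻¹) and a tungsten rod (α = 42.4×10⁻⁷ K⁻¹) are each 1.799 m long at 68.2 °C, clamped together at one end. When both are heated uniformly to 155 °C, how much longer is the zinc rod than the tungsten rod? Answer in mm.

4.18 mm

ΔT = 86.8 K
zinc: ΔL = 31×10⁻⁶ × 1.799 m × 86.8 = 4.8407×10⁻³ m = 4.8407 mm
tungsten: ΔL = 42.4×10⁻⁷ × 1.799 m × 86.8 = 6.6209×10⁻⁴ m = 0.66209 mm
difference = 4.8407 − 0.66209 = 4.17861 mm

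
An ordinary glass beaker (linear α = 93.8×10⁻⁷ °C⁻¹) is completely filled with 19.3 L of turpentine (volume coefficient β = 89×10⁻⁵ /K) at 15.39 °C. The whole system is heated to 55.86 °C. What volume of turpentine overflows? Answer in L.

The beaker also expands: β_container ≈ 3α = 2.814×10⁻⁵ /K
Net overflow = V₀(β_liq − 3α_cont)ΔT
β − 3α = 8.90×10⁻⁴ − 2.814×10⁻⁵ = 8.6186×10⁻⁴ /K; ΔT = 40.47 K
ΔV = 19.3 × 8.6186×10⁻⁴ × 40.47 = 0.673 L

0.673 L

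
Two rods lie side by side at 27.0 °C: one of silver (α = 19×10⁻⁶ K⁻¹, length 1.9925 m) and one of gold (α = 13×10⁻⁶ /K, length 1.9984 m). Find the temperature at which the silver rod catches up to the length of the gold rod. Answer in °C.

L₁(1 + α₁ΔT) = L₂(1 + α₂ΔT) ⇒ ΔT = (L₂ − L₁)/(α₁L₁ − α₂L₂)
L₂ − L₁ = 1.9984 − 1.9925 = 5.90×10⁻³ m
α₁L₁ − α₂L₂ = 19×10⁻⁶×1.9925 − 13×10⁻⁶×1.9984 = 1.18783×10⁻⁵ m/K
ΔT = 5.90×10⁻³ / 1.18783×10⁻⁵ = 496.704 K
T = 27.0 + 496.704 = 523.704 °C

T = 523.7 °C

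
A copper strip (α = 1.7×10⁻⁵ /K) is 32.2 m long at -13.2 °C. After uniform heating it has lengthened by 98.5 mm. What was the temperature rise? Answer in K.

ΔL = αL₀ΔT ⇒ ΔT = ΔL / (αL₀)
ΔT = 98.5×10⁻³ m / (1.7×10⁻⁵ × 32.2 m) = 179.94 K

ΔT = 180 K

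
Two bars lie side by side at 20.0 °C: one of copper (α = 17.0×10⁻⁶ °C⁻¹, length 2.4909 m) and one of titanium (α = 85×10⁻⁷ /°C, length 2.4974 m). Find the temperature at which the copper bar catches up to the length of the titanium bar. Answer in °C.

T = 327.8 °C

Equal length when α₁L₁ΔT − α₂L₂ΔT = L₂ − L₁ = 6.50×10⁻³ m
α₁L₁ = 4.23453×10⁻⁵, α₂L₂ = 2.12279×10⁻⁵ → Δ(αL) = 2.11174×10⁻⁵ m/K
ΔT = 6.50×10⁻³ / 2.11174×10⁻⁵ = 307.803 K, so T = 20.0 + 307.803 = 327.803 °C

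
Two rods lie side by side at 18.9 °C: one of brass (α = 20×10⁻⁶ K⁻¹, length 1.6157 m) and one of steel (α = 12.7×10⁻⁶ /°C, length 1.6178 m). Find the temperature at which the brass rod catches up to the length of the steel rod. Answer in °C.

T = 197.4 °C

L₁(1 + α₁ΔT) = L₂(1 + α₂ΔT) ⇒ ΔT = (L₂ − L₁)/(α₁L₁ − α₂L₂)
L₂ − L₁ = 1.6178 − 1.6157 = 2.10×10⁻³ m
α₁L₁ − α₂L₂ = 20×10⁻⁶×1.6157 − 12.7×10⁻⁶×1.6178 = 1.176794×10⁻⁵ m/K
ΔT = 2.10×10⁻³ / 1.176794×10⁻⁵ = 178.451 K
T = 18.9 + 178.451 = 197.351 °C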